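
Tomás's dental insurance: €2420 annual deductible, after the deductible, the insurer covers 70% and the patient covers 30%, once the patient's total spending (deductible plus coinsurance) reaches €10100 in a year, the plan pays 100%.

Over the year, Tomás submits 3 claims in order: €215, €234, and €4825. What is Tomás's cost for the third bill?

Claim 1 — €215: all of it applies to the deductible. Cost to patient: €215. OOP to date €215.
Claim 2 — €234: all of it applies to the deductible. Patient owes €234 (running OOP €449).
Claim 3 — €4825: deductible takes €1971, €2854 remains; coinsurance €2854 × 30% = €856.20. Patient owes €2827.20 (running OOP €3276.20).

€2827.20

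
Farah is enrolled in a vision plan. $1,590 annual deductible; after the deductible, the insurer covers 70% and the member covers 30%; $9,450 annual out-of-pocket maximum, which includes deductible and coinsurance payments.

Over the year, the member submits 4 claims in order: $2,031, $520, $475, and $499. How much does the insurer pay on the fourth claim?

$349.30

Bill 1, $2,031: deductible takes $1,590, $441 remains; coinsurance $441 × 30% = $132.30. Member owes $1,722.30 (running OOP $1,722.30). Insurer: $2,031 − $1,722.30 = $308.70.
Bill 2, $520: deductible met; 30% of $520 = $156. Member owes $156 (running OOP $1,878.30). Plan pays $520 − $156 = $364.
Bill 3, $475: 30% coinsurance on $475 = $142.50. Member owes $142.50 (running OOP $2,020.80). Plan pays $475 − $142.50 = $332.50.
Bill 4, $499: 30% coinsurance on $499 = $149.70. Member pays $149.70; OOP now $2,170.50. Insurer: $499 − $149.70 = $349.30.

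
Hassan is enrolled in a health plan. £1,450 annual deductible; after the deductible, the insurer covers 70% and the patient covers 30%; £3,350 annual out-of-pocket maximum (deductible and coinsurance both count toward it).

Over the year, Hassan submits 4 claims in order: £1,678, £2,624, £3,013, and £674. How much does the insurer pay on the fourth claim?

Claim 1 (£1,678): deductible takes £1,450, £228 remains; coinsurance £228 × 30% = £68.40. Patient pays £1,518.40; OOP now £1,518.40. Plan pays £1,678 − £1,518.40 = £159.60.
Claim 2 (£2,624): 30% coinsurance on £2,624 = £787.20. Patient pays £787.20; OOP now £2,305.60. Insurer: £2,624 − £787.20 = £1,836.80.
Claim 3 (£3,013): deductible met; 30% of £3,013 = £903.90. Patient pays £903.90; OOP now £3,209.50. Insurer: £3,013 − £903.90 = £2,109.10.
Claim 4 (£674): deductible already satisfied, so patient's share is 30% × £674 = £202.20. OOP would hit £3,411.70 > £3,350, so the cap limits the patient to £3,350 − £3,209.50 = £140.50. Insurer: £674 − £140.50 = £533.50.

£533.50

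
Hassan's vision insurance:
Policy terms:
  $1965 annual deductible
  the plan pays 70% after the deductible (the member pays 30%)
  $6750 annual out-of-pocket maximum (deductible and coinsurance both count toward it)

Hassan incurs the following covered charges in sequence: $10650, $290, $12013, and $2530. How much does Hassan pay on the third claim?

Claim 1 — $10650: $1965 finishes the deductible; $8685 goes to coinsurance; coinsurance $8685 × 30% = $2605.50. Member pays $4570.50; OOP now $4570.50.
Claim 2 — $290: 30% coinsurance on $290 = $87. Member pays $87; OOP now $4657.50.
Claim 3 — $12013: deductible met; 30% of $12013 = $3603.90. OOP would hit $8261.40 > $6750, so the cap limits the member to $6750 − $4657.50 = $2092.50.

$2092.50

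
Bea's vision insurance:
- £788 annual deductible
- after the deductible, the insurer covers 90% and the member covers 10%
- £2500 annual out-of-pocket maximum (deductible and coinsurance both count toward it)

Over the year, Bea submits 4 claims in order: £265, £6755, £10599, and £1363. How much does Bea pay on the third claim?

£1059.90

Claim 1 — £265: all of it applies to the deductible. Member owes £265 (running OOP £265).
Claim 2 — £6755: £523 finishes the deductible; £6232 goes to coinsurance; 10% of £6232 = £623.20. Member owes £1146.20 (running OOP £1411.20).
Claim 3 — £10599: deductible already satisfied, so member's share is 10% × £10599 = £1059.90. Cost to member: £1059.90. OOP to date £2471.10.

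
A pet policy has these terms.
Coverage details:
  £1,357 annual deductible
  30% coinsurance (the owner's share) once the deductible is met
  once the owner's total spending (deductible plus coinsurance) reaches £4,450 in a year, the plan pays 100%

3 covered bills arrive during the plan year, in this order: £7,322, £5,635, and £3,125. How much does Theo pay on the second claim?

£1,303.50

#1 (£7,322): £1,357 to deductible, leaving £5,965; 30% of £5,965 = £1,789.50. Cost to owner: £3,146.50. OOP to date £3,146.50.
#2 (£5,635): deductible already satisfied, so owner's share is 30% × £5,635 = £1,690.50. That would push OOP to £4,837, over the £4,450 cap, so owner pays £4,450 − £3,146.50 = £1,303.50.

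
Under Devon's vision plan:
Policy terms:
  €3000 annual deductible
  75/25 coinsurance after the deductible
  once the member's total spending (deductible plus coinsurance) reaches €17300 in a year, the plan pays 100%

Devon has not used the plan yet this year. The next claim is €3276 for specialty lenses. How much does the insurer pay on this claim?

The full €3000 deductible is still open; €3000 of this bill applies to it.
After the €3000 deductible portion, €3276 − €3000 = €276 is subject to coinsurance.
25% of €276 = €69 falls to the member.
Member responsibility before any cap: €3000 + €69 = €3069.
Cumulative spending €0 + €3069 = €3069 stays under the €17300 maximum.
Insurer pays the balance: €3276 − €3069 = €207.

€207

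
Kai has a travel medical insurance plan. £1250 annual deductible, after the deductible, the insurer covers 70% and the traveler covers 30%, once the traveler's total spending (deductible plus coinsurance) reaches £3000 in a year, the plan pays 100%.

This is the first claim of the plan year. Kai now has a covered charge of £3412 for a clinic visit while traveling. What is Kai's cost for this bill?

£1898.60

Deductible not yet touched, so the first £1250 of the bill goes to the deductible.
The remaining £2162 (= £3412 − £1250) moves to coinsurance.
Traveler's 30% share of £2162 is £648.60.
That puts the traveler's cost at £1250 + £648.60 = £1898.60 before any cap.
Year-to-date out-of-pocket becomes £0 + £1898.60 = £1898.60, still under the £3000 maximum, so no cap applies.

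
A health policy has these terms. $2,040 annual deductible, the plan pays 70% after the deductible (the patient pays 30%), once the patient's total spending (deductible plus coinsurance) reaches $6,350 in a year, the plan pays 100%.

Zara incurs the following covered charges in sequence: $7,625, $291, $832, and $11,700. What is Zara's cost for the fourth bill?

$2,297.60

#1 ($7,625): $2,040 to deductible, leaving $5,585; 30% of $5,585 = $1,675.50. Cost to patient: $3,715.50. OOP to date $3,715.50.
#2 ($291): 30% coinsurance on $291 = $87.30. Patient owes $87.30 (running OOP $3,802.80).
#3 ($832): 30% coinsurance on $832 = $249.60. Cost to patient: $249.60. OOP to date $4,052.40.
#4 ($11,700): deductible already satisfied, so patient's share is 30% × $11,700 = $3,510. OOP would hit $7,562.40 > $6,350, so the cap limits the patient to $6,350 − $4,052.40 = $2,297.60.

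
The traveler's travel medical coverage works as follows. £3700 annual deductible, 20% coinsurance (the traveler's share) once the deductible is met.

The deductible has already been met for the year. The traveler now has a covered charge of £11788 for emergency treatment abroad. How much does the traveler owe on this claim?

£2357.60

The deductible is already satisfied, so the full bill goes to coinsurance.
Traveler's 20% share of £11788 is £2357.60.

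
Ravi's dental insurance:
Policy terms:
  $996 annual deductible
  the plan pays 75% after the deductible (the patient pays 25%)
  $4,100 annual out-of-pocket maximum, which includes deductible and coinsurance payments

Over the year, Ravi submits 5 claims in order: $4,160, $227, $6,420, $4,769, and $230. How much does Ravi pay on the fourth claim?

$651.25

Claim 1 ($4,160): deductible takes $996, $3,164 remains; coinsurance $3,164 × 25% = $791. Cost to patient: $1,787. OOP to date $1,787.
Claim 2 ($227): deductible already satisfied, so patient's share is 25% × $227 = $56.75. Cost to patient: $56.75. OOP to date $1,843.75.
Claim 3 ($6,420): deductible met; 25% of $6,420 = $1,605. Cost to patient: $1,605. OOP to date $3,448.75.
Claim 4 ($4,769): 25% coinsurance on $4,769 = $1,192.25. Adding that to $3,448.75 gives $4,641, past the $4,100 cap; patient pays only $4,100 − $3,448.75 = $651.25.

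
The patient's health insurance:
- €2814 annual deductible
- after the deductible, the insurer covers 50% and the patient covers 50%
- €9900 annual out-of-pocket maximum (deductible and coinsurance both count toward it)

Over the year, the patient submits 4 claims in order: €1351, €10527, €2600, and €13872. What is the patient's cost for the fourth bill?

€1254

Bill 1, €1351: fully absorbed by the deductible. Cost to patient: €1351. OOP to date €1351.
Bill 2, €10527: deductible takes €1463, €9064 remains; coinsurance €9064 × 50% = €4532. Patient pays €5995; OOP now €7346.
Bill 3, €2600: deductible already satisfied, so patient's share is 50% × €2600 = €1300. Patient owes €1300 (running OOP €8646).
Bill 4, €13872: 50% coinsurance on €13872 = €6936. That would push OOP to €15582, over the €9900 cap, so patient pays €9900 − €8646 = €1254.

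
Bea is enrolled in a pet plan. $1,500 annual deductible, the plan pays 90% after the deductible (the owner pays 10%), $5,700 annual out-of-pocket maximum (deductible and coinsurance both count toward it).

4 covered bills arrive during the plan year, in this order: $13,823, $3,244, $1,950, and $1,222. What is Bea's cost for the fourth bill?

Claim 1 ($13,823): $1,500 to deductible, leaving $12,323; coinsurance $12,323 × 10% = $1,232.30. Owner owes $2,732.30 (running OOP $2,732.30).
Claim 2 ($3,244): deductible met; 10% of $3,244 = $324.40. Owner pays $324.40; OOP now $3,056.70.
Claim 3 ($1,950): 10% coinsurance on $1,950 = $195. Owner owes $195 (running OOP $3,251.70).
Claim 4 ($1,222): deductible already satisfied, so owner's share is 10% × $1,222 = $122.20. Cost to owner: $122.20. OOP to date $3,373.90.

$122.20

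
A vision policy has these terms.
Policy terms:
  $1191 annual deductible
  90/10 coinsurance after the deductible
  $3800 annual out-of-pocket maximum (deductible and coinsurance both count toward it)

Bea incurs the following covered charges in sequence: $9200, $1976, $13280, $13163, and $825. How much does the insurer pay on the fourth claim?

$12880.50

Bill 1, $9200: deductible takes $1191, $8009 remains; member's 10% is $800.90. Member pays $1991.90; OOP now $1991.90. Insurer: $9200 − $1991.90 = $7208.10.
Bill 2, $1976: deductible already satisfied, so member's share is 10% × $1976 = $197.60. Member pays $197.60; OOP now $2189.50. Insurer: $1976 − $197.60 = $1778.40.
Bill 3, $13280: deductible already satisfied, so member's share is 10% × $13280 = $1328. Member pays $1328; OOP now $3517.50. Plan pays $13280 − $1328 = $11952.
Bill 4, $13163: deductible already satisfied, so member's share is 10% × $13163 = $1316.30. OOP would hit $4833.80 > $3800, so the cap limits the member to $3800 − $3517.50 = $282.50. Plan pays $13163 − $282.50 = $12880.50.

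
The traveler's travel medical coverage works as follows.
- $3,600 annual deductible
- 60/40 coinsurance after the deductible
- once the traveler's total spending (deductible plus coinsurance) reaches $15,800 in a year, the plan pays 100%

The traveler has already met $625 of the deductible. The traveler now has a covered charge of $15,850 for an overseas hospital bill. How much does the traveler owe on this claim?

$8,125

Remaining deductible: $3,600 − $625 = $2,975.
That leaves $15,850 − $2,975 = $12,875 for coinsurance.
40% of $12,875 = $5,150 falls to the traveler.
So the traveler owes $2,975 + $5,150 = $8,125 before any cap.
Cumulative spending $625 + $8,125 = $8,750 stays under the $15,800 maximum.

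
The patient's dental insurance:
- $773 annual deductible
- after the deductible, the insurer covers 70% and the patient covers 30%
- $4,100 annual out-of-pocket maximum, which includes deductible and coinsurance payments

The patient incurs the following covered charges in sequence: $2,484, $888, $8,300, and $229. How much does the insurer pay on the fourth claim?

Claim 1 — $2,484: $773 finishes the deductible; $1,711 goes to coinsurance; patient's 30% is $513.30. Cost to patient: $1,286.30. OOP to date $1,286.30. Plan pays $2,484 − $1,286.30 = $1,197.70.
Claim 2 — $888: deductible already satisfied, so patient's share is 30% × $888 = $266.40. Patient pays $266.40; OOP now $1,552.70. Plan pays $888 − $266.40 = $621.60.
Claim 3 — $8,300: 30% coinsurance on $8,300 = $2,490. Cost to patient: $2,490. OOP to date $4,042.70. Insurer: $8,300 − $2,490 = $5,810.
Claim 4 — $229: 30% coinsurance on $229 = $68.70. OOP would hit $4,111.40 > $4,100, so the cap limits the patient to $4,100 − $4,042.70 = $57.30. Insurer: $229 − $57.30 = $171.70.

$171.70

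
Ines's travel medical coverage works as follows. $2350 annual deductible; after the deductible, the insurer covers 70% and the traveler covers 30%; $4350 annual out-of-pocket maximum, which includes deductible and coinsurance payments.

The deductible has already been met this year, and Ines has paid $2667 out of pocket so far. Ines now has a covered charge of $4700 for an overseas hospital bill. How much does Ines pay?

$1410

The deductible is already satisfied, so the full bill goes to coinsurance.
Coinsurance: $4700 × 30% = $1410.
Cumulative spending $2667 + $1410 = $4077 stays under the $4350 maximum.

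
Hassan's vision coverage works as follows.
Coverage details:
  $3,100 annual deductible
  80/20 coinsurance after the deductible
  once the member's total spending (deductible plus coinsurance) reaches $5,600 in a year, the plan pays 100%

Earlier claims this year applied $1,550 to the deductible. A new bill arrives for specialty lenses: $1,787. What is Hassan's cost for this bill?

Remaining deductible: $3,100 − $1,550 = $1,550.
That leaves $1,787 − $1,550 = $237 for coinsurance.
Member's 20% share of $237 is $47.40.
That puts the member's cost at $1,550 + $47.40 = $1,597.40 before any cap.
Cumulative spending $1,550 + $1,597.40 = $3,147.40 stays under the $5,600 maximum.

$1,597.40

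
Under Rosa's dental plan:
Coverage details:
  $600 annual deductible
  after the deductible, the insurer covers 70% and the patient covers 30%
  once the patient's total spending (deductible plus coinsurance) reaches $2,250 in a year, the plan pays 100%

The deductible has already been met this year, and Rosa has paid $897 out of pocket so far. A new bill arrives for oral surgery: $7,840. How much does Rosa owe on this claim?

$1,353

With the deductible met, the entire $7,840 is subject to coinsurance.
30% of $7,840 = $2,352 falls to the patient.
That would bring total out-of-pocket to $3,249, past the $2,250 cap. The patient is capped at $2,250 − $897 = $1,353 on this claim.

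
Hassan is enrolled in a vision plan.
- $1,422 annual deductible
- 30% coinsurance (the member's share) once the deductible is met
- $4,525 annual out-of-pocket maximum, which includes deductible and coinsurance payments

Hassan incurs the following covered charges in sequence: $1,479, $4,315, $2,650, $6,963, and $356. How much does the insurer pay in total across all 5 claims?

Bill 1, $1,479: $1,422 to deductible, leaving $57; member's 30% is $17.10. Cost to member: $1,439.10. OOP to date $1,439.10. Plan pays $1,479 − $1,439.10 = $39.90.
Bill 2, $4,315: deductible met; 30% of $4,315 = $1,294.50. Cost to member: $1,294.50. OOP to date $2,733.60. Plan pays $4,315 − $1,294.50 = $3,020.50.
Bill 3, $2,650: deductible met; 30% of $2,650 = $795. Member owes $795 (running OOP $3,528.60). Insurer: $2,650 − $795 = $1,855.
Bill 4, $6,963: 30% coinsurance on $6,963 = $2,088.90. That would push OOP to $5,617.50, over the $4,525 cap, so member pays $4,525 − $3,528.60 = $996.40. Insurer: $6,963 − $996.40 = $5,966.60.
Bill 5, $356: deductible met; 30% of $356 = $106.80. OOP would hit $4,631.80 > $4,525, so the cap limits the member to $4,525 − $4,525 = $0. Insurer: $356 − $0 = $356.
Insurer total = bills − member's total = $15,763 − $4,525 = $11,238.

$11,238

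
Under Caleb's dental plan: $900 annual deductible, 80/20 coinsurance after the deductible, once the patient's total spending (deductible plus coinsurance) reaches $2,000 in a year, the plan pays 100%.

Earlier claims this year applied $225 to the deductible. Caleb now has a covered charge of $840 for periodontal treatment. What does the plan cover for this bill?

$225 of the $900 deductible is already met, leaving $675.
After the $675 deductible portion, $840 − $675 = $165 is subject to coinsurance.
Coinsurance: $165 × 20% = $33.
That puts the patient's cost at $675 + $33 = $708 before any cap.
Year-to-date out-of-pocket becomes $225 + $708 = $933, still under the $2,000 maximum, so no cap applies.
The plan picks up $840 − $708 = $132.

$132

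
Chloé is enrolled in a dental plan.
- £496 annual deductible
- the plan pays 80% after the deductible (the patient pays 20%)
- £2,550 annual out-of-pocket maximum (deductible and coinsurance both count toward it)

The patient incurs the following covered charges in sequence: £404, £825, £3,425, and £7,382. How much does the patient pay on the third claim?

£685

#1 (£404): all of it applies to the deductible. Patient owes £404 (running OOP £404).
#2 (£825): deductible takes £92, £733 remains; patient's 20% is £146.60. Patient owes £238.60 (running OOP £642.60).
#3 (£3,425): deductible met; 20% of £3,425 = £685. Patient owes £685 (running OOP £1,327.60).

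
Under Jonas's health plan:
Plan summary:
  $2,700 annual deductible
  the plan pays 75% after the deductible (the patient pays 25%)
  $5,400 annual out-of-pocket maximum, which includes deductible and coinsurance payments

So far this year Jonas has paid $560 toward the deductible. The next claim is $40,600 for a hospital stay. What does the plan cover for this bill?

Deductible still to meet: $2,700 − $560 = $2,140.
After the $2,140 deductible portion, $40,600 − $2,140 = $38,460 is subject to coinsurance.
Coinsurance: $38,460 × 25% = $9,615.
So the patient owes $2,140 + $9,615 = $11,755 before any cap.
That would bring total out-of-pocket to $12,315, past the $5,400 cap. The patient is capped at $5,400 − $560 = $4,840 on this claim.
The insurer covers the remainder: $40,600 − $4,840 = $35,760.

$35,760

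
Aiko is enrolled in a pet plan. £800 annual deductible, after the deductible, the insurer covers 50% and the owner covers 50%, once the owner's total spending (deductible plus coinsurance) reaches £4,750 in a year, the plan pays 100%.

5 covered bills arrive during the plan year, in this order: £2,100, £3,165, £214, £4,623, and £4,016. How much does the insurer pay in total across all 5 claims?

£9,368

#1 (£2,100): £800 finishes the deductible; £1,300 goes to coinsurance; 50% of £1,300 = £650. Owner pays £1,450; OOP now £1,450. Insurer: £2,100 − £1,450 = £650.
#2 (£3,165): deductible met; 50% of £3,165 = £1,582.50. Cost to owner: £1,582.50. OOP to date £3,032.50. Insurer: £3,165 − £1,582.50 = £1,582.50.
#3 (£214): 50% coinsurance on £214 = £107. Cost to owner: £107. OOP to date £3,139.50. Insurer: £214 − £107 = £107.
#4 (£4,623): deductible already satisfied, so owner's share is 50% × £4,623 = £2,311.50. Adding that to £3,139.50 gives £5,451, past the £4,750 cap; owner pays only £4,750 − £3,139.50 = £1,610.50. Plan pays £4,623 − £1,610.50 = £3,012.50.
#5 (£4,016): 50% coinsurance on £4,016 = £2,008. OOP would hit £6,758 > £4,750, so the cap limits the owner to £4,750 − £4,750 = £0. Plan pays £4,016 − £0 = £4,016.
Insurer total: £650 + £1,582.50 + £107 + £3,012.50 + £4,016 = £9,368.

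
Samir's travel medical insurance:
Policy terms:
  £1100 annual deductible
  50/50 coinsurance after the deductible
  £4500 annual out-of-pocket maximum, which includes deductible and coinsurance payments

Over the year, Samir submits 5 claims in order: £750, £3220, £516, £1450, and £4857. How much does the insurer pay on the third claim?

£258

Claim 1 (£750): all of it applies to the deductible. Traveler pays £750; OOP now £750. Insurer: £750 − £750 = £0.
Claim 2 (£3220): deductible takes £350, £2870 remains; 50% of £2870 = £1435. Traveler pays £1785; OOP now £2535. Insurer: £3220 − £1785 = £1435.
Claim 3 (£516): deductible already satisfied, so traveler's share is 50% × £516 = £258. Cost to traveler: £258. OOP to date £2793. Insurer: £516 − £258 = £258.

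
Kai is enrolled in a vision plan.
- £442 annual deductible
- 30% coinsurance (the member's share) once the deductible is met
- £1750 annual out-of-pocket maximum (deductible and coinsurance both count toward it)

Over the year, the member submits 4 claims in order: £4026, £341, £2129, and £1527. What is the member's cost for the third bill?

Claim 1 — £4026: £442 to deductible, leaving £3584; coinsurance £3584 × 30% = £1075.20. Member pays £1517.20; OOP now £1517.20.
Claim 2 — £341: deductible met; 30% of £341 = £102.30. Cost to member: £102.30. OOP to date £1619.50.
Claim 3 — £2129: deductible met; 30% of £2129 = £638.70. Adding that to £1619.50 gives £2258.20, past the £1750 cap; member pays only £1750 − £1619.50 = £130.50.

£130.50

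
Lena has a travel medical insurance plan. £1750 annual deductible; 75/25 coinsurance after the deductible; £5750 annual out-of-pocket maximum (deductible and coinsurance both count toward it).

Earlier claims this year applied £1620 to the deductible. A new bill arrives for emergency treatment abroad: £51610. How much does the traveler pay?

£4130

Remaining deductible: £1750 − £1620 = £130.
The remaining £51480 (= £51610 − £130) moves to coinsurance.
Traveler's 25% share of £51480 is £12870.
So the traveler owes £130 + £12870 = £13000 before any cap.
That would bring total out-of-pocket to £14620, past the £5750 cap. The traveler is capped at £5750 − £1620 = £4130 on this claim.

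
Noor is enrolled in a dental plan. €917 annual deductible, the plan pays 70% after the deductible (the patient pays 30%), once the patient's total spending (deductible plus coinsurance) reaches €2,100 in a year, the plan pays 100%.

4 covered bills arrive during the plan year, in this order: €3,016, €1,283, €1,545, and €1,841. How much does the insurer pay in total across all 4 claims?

#1 (€3,016): €917 to deductible, leaving €2,099; 30% of €2,099 = €629.70. Cost to patient: €1,546.70. OOP to date €1,546.70. Plan pays €3,016 − €1,546.70 = €1,469.30.
#2 (€1,283): deductible met; 30% of €1,283 = €384.90. Patient pays €384.90; OOP now €1,931.60. Plan pays €1,283 − €384.90 = €898.10.
#3 (€1,545): 30% coinsurance on €1,545 = €463.50. Adding that to €1,931.60 gives €2,395.10, past the €2,100 cap; patient pays only €2,100 − €1,931.60 = €168.40. Plan pays €1,545 − €168.40 = €1,376.60.
#4 (€1,841): 30% coinsurance on €1,841 = €552.30. Adding that to €2,100 gives €2,652.30, past the €2,100 cap; patient pays only €2,100 − €2,100 = €0. Plan pays €1,841 − €0 = €1,841.
Insurer total: €1,469.30 + €898.10 + €1,376.60 + €1,841 = €5,585.

€5,585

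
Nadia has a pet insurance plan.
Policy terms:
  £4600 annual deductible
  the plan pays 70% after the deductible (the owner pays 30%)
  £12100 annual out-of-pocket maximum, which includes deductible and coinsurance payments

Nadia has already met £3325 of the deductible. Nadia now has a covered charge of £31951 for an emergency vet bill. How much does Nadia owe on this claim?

Deductible still to meet: £4600 − £3325 = £1275.
After the £1275 deductible portion, £31951 − £1275 = £30676 is subject to coinsurance.
Owner's 30% share of £30676 is £9202.80.
Owner responsibility before any cap: £1275 + £9202.80 = £10477.80.
That would bring total out-of-pocket to £13802.80, past the £12100 cap. The owner is capped at £12100 − £3325 = £8775 on this claim.

£8775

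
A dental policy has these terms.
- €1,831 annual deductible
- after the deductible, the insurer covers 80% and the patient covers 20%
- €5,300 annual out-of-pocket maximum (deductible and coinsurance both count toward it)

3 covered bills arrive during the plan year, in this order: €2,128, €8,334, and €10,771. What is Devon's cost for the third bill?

#1 (€2,128): €1,831 finishes the deductible; €297 goes to coinsurance; 20% of €297 = €59.40. Patient pays €1,890.40; OOP now €1,890.40.
#2 (€8,334): deductible already satisfied, so patient's share is 20% × €8,334 = €1,666.80. Patient pays €1,666.80; OOP now €3,557.20.
#3 (€10,771): deductible already satisfied, so patient's share is 20% × €10,771 = €2,154.20. OOP would hit €5,711.40 > €5,300, so the cap limits the patient to €5,300 − €3,557.20 = €1,742.80.

€1,742.80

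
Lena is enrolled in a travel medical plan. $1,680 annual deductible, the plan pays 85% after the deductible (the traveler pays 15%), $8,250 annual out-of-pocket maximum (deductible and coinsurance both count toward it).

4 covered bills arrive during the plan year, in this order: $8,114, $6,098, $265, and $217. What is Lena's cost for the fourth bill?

Claim 1 ($8,114): $1,680 to deductible, leaving $6,434; traveler's 15% is $965.10. Traveler owes $2,645.10 (running OOP $2,645.10).
Claim 2 ($6,098): 15% coinsurance on $6,098 = $914.70. Cost to traveler: $914.70. OOP to date $3,559.80.
Claim 3 ($265): deductible already satisfied, so traveler's share is 15% × $265 = $39.75. Cost to traveler: $39.75. OOP to date $3,599.55.
Claim 4 ($217): deductible met; 15% of $217 = $32.55. Cost to traveler: $32.55. OOP to date $3,632.10.

$32.55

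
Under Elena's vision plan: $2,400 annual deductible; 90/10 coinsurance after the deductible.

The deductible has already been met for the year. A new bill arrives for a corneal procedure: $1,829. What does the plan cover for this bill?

$1,646.10

With the deductible met, the entire $1,829 is subject to coinsurance.
Member's 10% share of $1,829 is $182.90.
The plan picks up $1,829 − $182.90 = $1,646.10.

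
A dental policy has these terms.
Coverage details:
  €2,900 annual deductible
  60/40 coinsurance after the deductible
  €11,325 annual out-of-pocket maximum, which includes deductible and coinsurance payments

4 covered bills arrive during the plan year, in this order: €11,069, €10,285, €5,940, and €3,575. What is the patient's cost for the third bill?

Claim 1 — €11,069: €2,900 finishes the deductible; €8,169 goes to coinsurance; patient's 40% is €3,267.60. Patient owes €6,167.60 (running OOP €6,167.60).
Claim 2 — €10,285: 40% coinsurance on €10,285 = €4,114. Cost to patient: €4,114. OOP to date €10,281.60.
Claim 3 — €5,940: deductible already satisfied, so patient's share is 40% × €5,940 = €2,376. That would push OOP to €12,657.60, over the €11,325 cap, so patient pays €11,325 − €10,281.60 = €1,043.40.

€1,043.40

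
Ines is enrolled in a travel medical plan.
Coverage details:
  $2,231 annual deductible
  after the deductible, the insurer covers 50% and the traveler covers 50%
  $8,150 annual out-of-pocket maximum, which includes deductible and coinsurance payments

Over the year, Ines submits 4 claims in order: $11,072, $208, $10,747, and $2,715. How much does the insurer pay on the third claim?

$9,352.50

Bill 1, $11,072: $2,231 to deductible, leaving $8,841; traveler's 50% is $4,420.50. Traveler owes $6,651.50 (running OOP $6,651.50). Insurer: $11,072 − $6,651.50 = $4,420.50.
Bill 2, $208: 50% coinsurance on $208 = $104. Cost to traveler: $104. OOP to date $6,755.50. Plan pays $208 − $104 = $104.
Bill 3, $10,747: deductible already satisfied, so traveler's share is 50% × $10,747 = $5,373.50. That would push OOP to $12,129, over the $8,150 cap, so traveler pays $8,150 − $6,755.50 = $1,394.50. Plan pays $10,747 − $1,394.50 = $9,352.50.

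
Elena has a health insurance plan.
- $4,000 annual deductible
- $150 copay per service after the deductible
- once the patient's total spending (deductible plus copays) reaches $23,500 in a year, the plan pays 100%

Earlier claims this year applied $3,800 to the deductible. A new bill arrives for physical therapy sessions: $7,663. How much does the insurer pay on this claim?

$7,313

Remaining deductible: $4,000 − $3,800 = $200.
That leaves $7,663 − $200 = $7,463 for the copay.
Copay on this service: $150.
So the patient owes $200 + $150 = $350 before any cap.
Cumulative spending $3,800 + $350 = $4,150 stays under the $23,500 maximum.
The plan picks up $7,663 − $350 = $7,313.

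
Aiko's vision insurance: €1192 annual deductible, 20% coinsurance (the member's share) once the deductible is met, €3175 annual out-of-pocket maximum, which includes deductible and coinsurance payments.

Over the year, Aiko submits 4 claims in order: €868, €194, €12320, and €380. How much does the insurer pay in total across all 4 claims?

€10587

Bill 1, €868: fully absorbed by the deductible. Member owes €868 (running OOP €868). Plan pays €868 − €868 = €0.
Bill 2, €194: fully absorbed by the deductible. Member pays €194; OOP now €1062. Plan pays €194 − €194 = €0.
Bill 3, €12320: €130 to deductible, leaving €12190; 20% of €12190 = €2438. Together that's €130 + €2438 = €2568. OOP would hit €3630 > €3175, so the cap limits the member to €3175 − €1062 = €2113. Plan pays €12320 − €2113 = €10207.
Bill 4, €380: deductible met; 20% of €380 = €76. OOP would hit €3251 > €3175, so the cap limits the member to €3175 − €3175 = €0. Plan pays €380 − €0 = €380.
Insurer total = bills − member's total = €13762 − €3175 = €10587.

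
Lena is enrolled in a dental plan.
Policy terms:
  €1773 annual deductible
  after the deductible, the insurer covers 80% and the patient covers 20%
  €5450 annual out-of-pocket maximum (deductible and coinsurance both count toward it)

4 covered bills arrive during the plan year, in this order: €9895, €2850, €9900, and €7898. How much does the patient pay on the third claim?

Bill 1, €9895: deductible takes €1773, €8122 remains; 20% of €8122 = €1624.40. Patient pays €3397.40; OOP now €3397.40.
Bill 2, €2850: deductible already satisfied, so patient's share is 20% × €2850 = €570. Patient pays €570; OOP now €3967.40.
Bill 3, €9900: 20% coinsurance on €9900 = €1980. Adding that to €3967.40 gives €5947.40, past the €5450 cap; patient pays only €5450 − €3967.40 = €1482.60.

€1482.60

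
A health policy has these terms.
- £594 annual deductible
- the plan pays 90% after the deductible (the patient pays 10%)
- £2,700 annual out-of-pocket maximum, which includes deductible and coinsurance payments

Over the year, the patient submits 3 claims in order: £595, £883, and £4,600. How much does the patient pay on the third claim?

Claim 1 (£595): deductible takes £594, £1 remains; patient's 10% is £0.10. Patient pays £594.10; OOP now £594.10.
Claim 2 (£883): deductible met; 10% of £883 = £88.30. Cost to patient: £88.30. OOP to date £682.40.
Claim 3 (£4,600): deductible already satisfied, so patient's share is 10% × £4,600 = £460. Cost to patient: £460. OOP to date £1,142.40.

£460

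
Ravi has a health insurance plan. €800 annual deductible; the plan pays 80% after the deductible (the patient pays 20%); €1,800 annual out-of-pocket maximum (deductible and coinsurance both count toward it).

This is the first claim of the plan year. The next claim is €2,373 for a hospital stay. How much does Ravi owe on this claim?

The full €800 deductible is still open; €800 of this bill applies to it.
After the €800 deductible portion, €2,373 − €800 = €1,573 is subject to coinsurance.
Coinsurance: €1,573 × 20% = €314.60.
That puts the patient's cost at €800 + €314.60 = €1,114.60 before any cap.
Year-to-date out-of-pocket becomes €0 + €1,114.60 = €1,114.60, still under the €1,800 maximum, so no cap applies.

€1,114.60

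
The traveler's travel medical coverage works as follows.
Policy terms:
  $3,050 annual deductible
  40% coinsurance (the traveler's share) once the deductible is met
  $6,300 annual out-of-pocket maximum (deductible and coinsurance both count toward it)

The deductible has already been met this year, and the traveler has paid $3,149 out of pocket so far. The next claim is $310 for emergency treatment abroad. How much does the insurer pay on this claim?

The deductible is already satisfied, so the full bill goes to coinsurance.
Coinsurance: $310 × 40% = $124.
Total out-of-pocket so far would be $3,149 + $124 = $3,273, below the $6,300 cap — no reduction.
Insurer pays the balance: $310 − $124 = $186.

$186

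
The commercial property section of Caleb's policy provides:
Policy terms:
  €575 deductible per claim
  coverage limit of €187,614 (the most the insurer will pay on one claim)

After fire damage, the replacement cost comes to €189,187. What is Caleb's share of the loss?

Subtract the deductible: €189,187 − €575 = €188,612.
Since €188,612 > €187,614, the payout is capped at €187,614.
Out of pocket: €189,187 − €187,614 = €1,573.

€1,573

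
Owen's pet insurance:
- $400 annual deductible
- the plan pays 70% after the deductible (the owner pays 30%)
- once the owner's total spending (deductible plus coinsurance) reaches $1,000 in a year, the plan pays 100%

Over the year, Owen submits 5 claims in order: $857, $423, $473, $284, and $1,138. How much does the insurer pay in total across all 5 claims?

Bill 1, $857: deductible takes $400, $457 remains; 30% of $457 = $137.10. Owner pays $537.10; OOP now $537.10. Plan pays $857 − $537.10 = $319.90.
Bill 2, $423: deductible already satisfied, so owner's share is 30% × $423 = $126.90. Cost to owner: $126.90. OOP to date $664. Insurer: $423 − $126.90 = $296.10.
Bill 3, $473: 30% coinsurance on $473 = $141.90. Cost to owner: $141.90. OOP to date $805.90. Plan pays $473 − $141.90 = $331.10.
Bill 4, $284: deductible met; 30% of $284 = $85.20. Cost to owner: $85.20. OOP to date $891.10. Plan pays $284 − $85.20 = $198.80.
Bill 5, $1,138: 30% coinsurance on $1,138 = $341.40. That would push OOP to $1,232.50, over the $1,000 cap, so owner pays $1,000 − $891.10 = $108.90. Insurer: $1,138 − $108.90 = $1,029.10.
Insurer total: $319.90 + $296.10 + $331.10 + $198.80 + $1,029.10 = $2,175.

$2,175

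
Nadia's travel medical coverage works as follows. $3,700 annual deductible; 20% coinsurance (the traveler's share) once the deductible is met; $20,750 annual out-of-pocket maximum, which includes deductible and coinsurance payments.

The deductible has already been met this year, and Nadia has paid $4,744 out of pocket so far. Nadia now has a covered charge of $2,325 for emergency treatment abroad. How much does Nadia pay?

$465

The deductible is already satisfied, so the full bill goes to coinsurance.
Coinsurance: $2,325 × 20% = $465.
Cumulative spending $4,744 + $465 = $5,209 stays under the $20,750 maximum.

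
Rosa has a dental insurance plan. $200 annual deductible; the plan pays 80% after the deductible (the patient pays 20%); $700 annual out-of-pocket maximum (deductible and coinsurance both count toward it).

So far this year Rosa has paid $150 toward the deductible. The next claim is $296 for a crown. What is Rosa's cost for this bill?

$99.20

Deductible still to meet: $200 − $150 = $50.
That leaves $296 − $50 = $246 for coinsurance.
20% of $246 = $49.20 falls to the patient.
That puts the patient's cost at $50 + $49.20 = $99.20 before any cap.
Total out-of-pocket so far would be $150 + $99.20 = $249.20, below the $700 cap — no reduction.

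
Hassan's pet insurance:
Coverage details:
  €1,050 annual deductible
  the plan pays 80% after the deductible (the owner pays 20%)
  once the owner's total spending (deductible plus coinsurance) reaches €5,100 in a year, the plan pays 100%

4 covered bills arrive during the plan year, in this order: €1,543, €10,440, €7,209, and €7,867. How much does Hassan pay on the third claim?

€1,441.80

Claim 1 — €1,543: deductible takes €1,050, €493 remains; coinsurance €493 × 20% = €98.60. Owner pays €1,148.60; OOP now €1,148.60.
Claim 2 — €10,440: deductible met; 20% of €10,440 = €2,088. Owner owes €2,088 (running OOP €3,236.60).
Claim 3 — €7,209: deductible met; 20% of €7,209 = €1,441.80. Owner pays €1,441.80; OOP now €4,678.40.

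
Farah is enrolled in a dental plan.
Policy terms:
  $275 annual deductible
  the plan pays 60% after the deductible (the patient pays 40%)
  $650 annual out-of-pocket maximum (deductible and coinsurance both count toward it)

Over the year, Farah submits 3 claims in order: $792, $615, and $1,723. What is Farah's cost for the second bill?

$168.20

#1 ($792): $275 to deductible, leaving $517; 40% of $517 = $206.80. Cost to patient: $481.80. OOP to date $481.80.
#2 ($615): deductible already satisfied, so patient's share is 40% × $615 = $246. OOP would hit $727.80 > $650, so the cap limits the patient to $650 − $481.80 = $168.20.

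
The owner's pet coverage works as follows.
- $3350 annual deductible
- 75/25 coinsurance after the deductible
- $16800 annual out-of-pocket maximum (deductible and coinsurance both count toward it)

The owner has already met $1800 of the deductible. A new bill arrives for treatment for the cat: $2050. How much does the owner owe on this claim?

$1800 of the $3350 deductible is already met, leaving $1550.
After the $1550 deductible portion, $2050 − $1550 = $500 is subject to coinsurance.
25% of $500 = $125 falls to the owner.
That puts the owner's cost at $1550 + $125 = $1675 before any cap.
Total out-of-pocket so far would be $1800 + $1675 = $3475, below the $16800 cap — no reduction.

$1675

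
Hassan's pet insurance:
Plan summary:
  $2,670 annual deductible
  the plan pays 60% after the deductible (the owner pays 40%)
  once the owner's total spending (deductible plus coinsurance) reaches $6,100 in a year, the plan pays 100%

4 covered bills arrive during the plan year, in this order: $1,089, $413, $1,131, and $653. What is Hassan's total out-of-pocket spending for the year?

#1 ($1,089): entire amount goes to the deductible. Owner pays $1,089; OOP now $1,089.
#2 ($413): fully absorbed by the deductible. Owner pays $413; OOP now $1,502.
#3 ($1,131): all of it applies to the deductible. Cost to owner: $1,131. OOP to date $2,633.
#4 ($653): $37 finishes the deductible; $616 goes to coinsurance; owner's 40% is $246.40. Owner pays $283.40; OOP now $2,916.40.
Total paid by the owner: $1,089 + $413 + $1,131 + $283.40 = $2,916.40.

$2,916.40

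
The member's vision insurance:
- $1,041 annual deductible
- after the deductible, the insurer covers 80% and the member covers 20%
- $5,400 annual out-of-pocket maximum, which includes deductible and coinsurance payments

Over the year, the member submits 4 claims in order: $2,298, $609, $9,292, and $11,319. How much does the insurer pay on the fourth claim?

#1 ($2,298): $1,041 finishes the deductible; $1,257 goes to coinsurance; coinsurance $1,257 × 20% = $251.40. Cost to member: $1,292.40. OOP to date $1,292.40. Plan pays $2,298 − $1,292.40 = $1,005.60.
#2 ($609): deductible already satisfied, so member's share is 20% × $609 = $121.80. Member owes $121.80 (running OOP $1,414.20). Plan pays $609 − $121.80 = $487.20.
#3 ($9,292): deductible met; 20% of $9,292 = $1,858.40. Member pays $1,858.40; OOP now $3,272.60. Plan pays $9,292 − $1,858.40 = $7,433.60.
#4 ($11,319): deductible already satisfied, so member's share is 20% × $11,319 = $2,263.80. OOP would hit $5,536.40 > $5,400, so the cap limits the member to $5,400 − $3,272.60 = $2,127.40. Insurer: $11,319 − $2,127.40 = $9,191.60.

$9,191.60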